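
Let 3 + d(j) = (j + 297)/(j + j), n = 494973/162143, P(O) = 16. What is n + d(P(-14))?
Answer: 51024167/5188576 ≈ 9.8339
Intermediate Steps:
n = 494973/162143 (n = 494973*(1/162143) = 494973/162143 ≈ 3.0527)
d(j) = -3 + (297 + j)/(2*j) (d(j) = -3 + (j + 297)/(j + j) = -3 + (297 + j)/((2*j)) = -3 + (297 + j)*(1/(2*j)) = -3 + (297 + j)/(2*j))
n + d(P(-14)) = 494973/162143 + (½)*(297 - 5*16)/16 = 494973/162143 + (½)*(1/16)*(297 - 80) = 494973/162143 + (½)*(1/16)*217 = 494973/162143 + 217/32 = 51024167/5188576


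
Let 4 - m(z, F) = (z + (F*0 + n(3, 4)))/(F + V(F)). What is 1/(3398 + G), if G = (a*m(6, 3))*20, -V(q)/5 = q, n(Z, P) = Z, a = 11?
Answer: 1/4443 ≈ 0.00022507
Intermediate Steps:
V(q) = -5*q
m(z, F) = 4 + (3 + z)/(4*F) (m(z, F) = 4 - (z + (F*0 + 3))/(F - 5*F) = 4 - (z + (0 + 3))/((-4*F)) = 4 - (z + 3)*(-1/(4*F)) = 4 - (3 + z)*(-1/(4*F)) = 4 - (-1)*(3 + z)/(4*F) = 4 + (3 + z)/(4*F))
G = 1045 (G = (11*((1/4)*(3 + 6 + 16*3)/3))*20 = (11*((1/4)*(1/3)*(3 + 6 + 48)))*20 = (11*((1/4)*(1/3)*57))*20 = (11*(19/4))*20 = (209/4)*20 = 1045)
1/(3398 + G) = 1/(3398 + 1045) = 1/4443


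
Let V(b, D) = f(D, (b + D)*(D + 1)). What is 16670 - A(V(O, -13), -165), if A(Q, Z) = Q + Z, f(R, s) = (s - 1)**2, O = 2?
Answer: -326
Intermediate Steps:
f(R, s) = (-1 + s)**2
V(b, D) = (-1 + (1 + D)*(D + b))**2 (V(b, D) = (-1 + (b + D)*(D + 1))**2 = (-1 + (D + b)*(1 + D))**2 = (-1 + (1 + D)*(D + b))**2)
16670 - A(V(O, -13), -165) = 16670 - ((-1 - 13 + 2 + (-13)**2 - 13*2)**2 - 165) = 16670 - ((-1 - 13 + 2 + 169 - 26)**2 - 165) = 16670 - (131**2 - 165) = 16670 - (17161 - 165) = 16670 - 1*16996 = 16670 - 16996 = -326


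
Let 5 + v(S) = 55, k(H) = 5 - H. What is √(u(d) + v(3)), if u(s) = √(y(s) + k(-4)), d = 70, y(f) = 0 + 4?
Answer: √(50 + √13) ≈ 7.3216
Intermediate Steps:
y(f) = 4
u(s) = √13 (u(s) = √(4 + (5 - 1*(-4))) = √(4 + (5 + 4)) = √(4 + 9) = √13)
v(S) = 50 (v(S) = -5 + 55 = 50)
√(u(d) + v(3)) = √(√13 + 50) = √(50 + √13)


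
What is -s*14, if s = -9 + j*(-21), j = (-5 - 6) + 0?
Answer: -3108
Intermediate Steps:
j = -11 (j = -11 + 0 = -11)
s = 222 (s = -9 - 11*(-21) = -9 + 231 = 222)
-s*14 = -222*14 = -1*3108 = -3108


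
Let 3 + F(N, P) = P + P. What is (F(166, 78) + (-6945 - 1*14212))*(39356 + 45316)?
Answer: -1778450688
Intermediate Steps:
F(N, P) = -3 + 2*P (F(N, P) = -3 + (P + P) = -3 + 2*P)
(F(166, 78) + (-6945 - 1*14212))*(39356 + 45316) = ((-3 + 2*78) + (-6945 - 1*14212))*(39356 + 45316) = ((-3 + 156) + (-6945 - 14212))*84672 = (153 - 21157)*84672 = -21004*84672 = -1778450688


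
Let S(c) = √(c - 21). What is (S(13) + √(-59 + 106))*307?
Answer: 307*√47 + 614*I*√2 ≈ 2104.7 + 868.33*I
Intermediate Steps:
S(c) = √(-21 + c)
(S(13) + √(-59 + 106))*307 = (√(-21 + 13) + √(-59 + 106))*307 = (√(-8) + √47)*307 = (2*I*√2 + √47)*307 = (√47 + 2*I*√2)*307 = 307*√47 + 614*I*√2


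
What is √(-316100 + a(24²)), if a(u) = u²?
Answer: 2*√3919 ≈ 125.20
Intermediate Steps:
√(-316100 + a(24²)) = √(-316100 + (24²)²) = √(-316100 + 576²) = √(-316100 + 331776) = √15676 = 2*√3919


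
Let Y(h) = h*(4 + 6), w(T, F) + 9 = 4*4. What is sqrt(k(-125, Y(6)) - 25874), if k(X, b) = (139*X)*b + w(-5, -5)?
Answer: I*sqrt(1068367) ≈ 1033.6*I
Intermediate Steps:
w(T, F) = 7 (w(T, F) = -9 + 4*4 = -9 + 16 = 7)
Y(h) = 10*h (Y(h) = h*10 = 10*h)
k(X, b) = 7 + 139*X*b (k(X, b) = (139*X)*b + 7 = 139*X*b + 7 = 7 + 139*X*b)
sqrt(k(-125, Y(6)) - 25874) = sqrt((7 + 139*(-125)*(10*6)) - 25874) = sqrt((7 + 139*(-125)*60) - 25874) = sqrt((7 - 1042500) - 25874) = sqrt(-1042493 - 25874) = sqrt(-1068367) = I*sqrt(1068367)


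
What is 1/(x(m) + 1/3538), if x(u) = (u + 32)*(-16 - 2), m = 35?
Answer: -3538/4266827 ≈ -0.00082919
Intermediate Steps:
x(u) = -576 - 18*u (x(u) = (32 + u)*(-18) = -576 - 18*u)
1/(x(m) + 1/3538) = 1/((-576 - 18*35) + 1/3538) = 1/((-576 - 630) + 1/3538) = 1/(-1206 + 1/3538) = 1/(-4266827/3538) = -3538/4266827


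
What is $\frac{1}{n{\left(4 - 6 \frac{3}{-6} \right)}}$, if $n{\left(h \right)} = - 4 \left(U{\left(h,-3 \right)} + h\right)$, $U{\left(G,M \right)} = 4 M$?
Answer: $\frac{1}{20} \approx 0.05$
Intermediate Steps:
$n{\left(h \right)} = 48 - 4 h$ ($n{\left(h \right)} = - 4 \left(4 \left(-3\right) + h\right) = - 4 \left(-12 + h\right) = 48 - 4 h$)
$\frac{1}{n{\left(4 - 6 \frac{3}{-6} \right)}} = \frac{1}{48 - 4 \left(4 - 6 \frac{3}{-6}\right)} = \frac{1}{48 - 4 \left(4 - 6 \cdot 3 \left(- \frac{1}{6}\right)\right)} = \frac{1}{48 - 4 \left(4 - -3\right)} = \frac{1}{48 - 4 \left(4 + 3\right)} = \frac{1}{48 - 28} = \frac{1}{20}$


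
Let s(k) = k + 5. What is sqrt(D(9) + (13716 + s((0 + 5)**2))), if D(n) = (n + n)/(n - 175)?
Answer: 11*sqrt(782607)/83 ≈ 117.24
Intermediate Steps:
D(n) = 2*n/(-175 + n) (D(n) = (2*n)/(-175 + n) = 2*n/(-175 + n))
s(k) = 5 + k
sqrt(D(9) + (13716 + s((0 + 5)**2))) = sqrt(2*9/(-175 + 9) + (13716 + (5 + (0 + 5)**2))) = sqrt(2*9/(-166) + (13716 + (5 + 5**2))) = sqrt(2*9*(-1/166) + (13716 + (5 + 25))) = sqrt(-9/83 + (13716 + 30)) = sqrt(-9/83 + 13746) = sqrt(1140909/83) = 11*sqrt(782607)/83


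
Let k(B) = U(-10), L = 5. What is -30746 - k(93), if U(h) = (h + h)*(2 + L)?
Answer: -30606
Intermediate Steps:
U(h) = 14*h (U(h) = (h + h)*(2 + 5) = (2*h)*7 = 14*h)
k(B) = -140 (k(B) = 14*(-10) = -140)
-30746 - k(93) = -30746 - 1*(-140) = -30746 + 140 = -30606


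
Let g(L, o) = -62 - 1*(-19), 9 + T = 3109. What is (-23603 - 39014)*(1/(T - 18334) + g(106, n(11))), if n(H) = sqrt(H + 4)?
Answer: 41018079871/15234 ≈ 2.6925e+6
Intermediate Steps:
n(H) = sqrt(4 + H)
T = 3100 (T = -9 + 3109 = 3100)
g(L, o) = -43 (g(L, o) = -62 + 19 = -43)
(-23603 - 39014)*(1/(T - 18334) + g(106, n(11))) = (-23603 - 39014)*(1/(3100 - 18334) - 43) = -62617*(1/(-15234) - 43) = -62617*(-1/15234 - 43) = -62617*(-655063/15234) = 41018079871/15234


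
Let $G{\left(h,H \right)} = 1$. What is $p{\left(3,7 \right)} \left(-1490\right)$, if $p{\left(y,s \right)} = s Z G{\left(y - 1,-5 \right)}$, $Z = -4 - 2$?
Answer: $62580$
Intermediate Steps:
$Z = -6$ ($Z = -4 - 2 = -6$)
$p{\left(y,s \right)} = - 6 s$ ($p{\left(y,s \right)} = s \left(-6\right) 1 = - 6 s 1 = - 6 s$)
$p{\left(3,7 \right)} \left(-1490\right) = \left(-6\right) 7 \left(-1490\right) = \left(-42\right) \left(-1490\right) = 62580$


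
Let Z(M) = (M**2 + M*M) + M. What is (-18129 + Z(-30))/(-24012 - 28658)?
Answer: 16359/52670 ≈ 0.31059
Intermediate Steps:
Z(M) = M + 2*M**2 (Z(M) = (M**2 + M**2) + M = 2*M**2 + M = M + 2*M**2)
(-18129 + Z(-30))/(-24012 - 28658) = (-18129 - 30*(1 + 2*(-30)))/(-24012 - 28658) = (-18129 - 30*(1 - 60))/(-52670) = (-18129 - 30*(-59))*(-1/52670) = (-18129 + 1770)*(-1/52670) = -16359*(-1/52670) = 16359/52670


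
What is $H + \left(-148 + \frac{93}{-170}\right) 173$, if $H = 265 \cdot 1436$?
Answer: $\frac{60323031}{170} \approx 3.5484 \cdot 10^{5}$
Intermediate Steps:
$H = 380540$
$H + \left(-148 + \frac{93}{-170}\right) 173 = 380540 + \left(-148 + \frac{93}{-170}\right) 173 = 380540 + \left(-148 + 93 \left(- \frac{1}{170}\right)\right) 173 = 380540 + \left(-148 - \frac{93}{170}\right) 173 = 380540 - \frac{4368769}{170} = \frac{60323031}{170}$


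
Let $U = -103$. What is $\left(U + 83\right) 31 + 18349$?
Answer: $17729$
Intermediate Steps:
$\left(U + 83\right) 31 + 18349 = \left(-103 + 83\right) 31 + 18349 = \left(-20\right) 31 + 18349 = -620 + 18349 = 17729$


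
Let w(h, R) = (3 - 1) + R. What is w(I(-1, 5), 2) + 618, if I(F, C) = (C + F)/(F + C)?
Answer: 622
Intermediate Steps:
I(F, C) = 1 (I(F, C) = (C + F)/(C + F) = 1)
w(h, R) = 2 + R
w(I(-1, 5), 2) + 618 = (2 + 2) + 618 = 4 + 618 = 622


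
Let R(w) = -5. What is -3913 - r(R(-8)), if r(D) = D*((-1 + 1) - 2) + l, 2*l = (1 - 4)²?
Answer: -7855/2 ≈ -3927.5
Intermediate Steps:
l = 9/2 (l = (1 - 4)²/2 = (½)*(-3)² = (½)*9 = 9/2 ≈ 4.5000)
r(D) = 9/2 - 2*D (r(D) = D*((-1 + 1) - 2) + 9/2 = D*(0 - 2) + 9/2 = D*(-2) + 9/2 = -2*D + 9/2 = 9/2 - 2*D)
-3913 - r(R(-8)) = -3913 - (9/2 - 2*(-5)) = -3913 - (9/2 + 10) = -3913 - 1*29/2 = -3913 - 29/2 = -7855/2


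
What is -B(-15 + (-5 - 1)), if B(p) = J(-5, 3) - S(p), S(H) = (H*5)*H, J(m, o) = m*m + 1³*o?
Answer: 2177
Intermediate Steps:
J(m, o) = o + m² (J(m, o) = m² + 1*o = m² + o = o + m²)
S(H) = 5*H² (S(H) = (5*H)*H = 5*H²)
B(p) = 28 - 5*p² (B(p) = (3 + (-5)²) - 5*p² = (3 + 25) - 5*p² = 28 - 5*p²)
-B(-15 + (-5 - 1)) = -(28 - 5*(-15 + (-5 - 1))²) = -(28 - 5*(-15 - 6)²) = -(28 - 5*(-21)²) = -(28 - 5*441) = -(28 - 2205) = -1*(-2177) = 2177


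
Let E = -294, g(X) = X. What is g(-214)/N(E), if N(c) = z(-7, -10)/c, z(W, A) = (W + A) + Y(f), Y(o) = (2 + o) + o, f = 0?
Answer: -20972/5 ≈ -4194.4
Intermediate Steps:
Y(o) = 2 + 2*o
z(W, A) = 2 + A + W (z(W, A) = (W + A) + (2 + 2*0) = (A + W) + (2 + 0) = (A + W) + 2 = 2 + A + W)
N(c) = -15/c (N(c) = (2 - 10 - 7)/c = -15/c)
g(-214)/N(E) = -214/((-15/(-294))) = -214/((-15*(-1/294))) = -214/5/98 = -214*98/5 = -20972/5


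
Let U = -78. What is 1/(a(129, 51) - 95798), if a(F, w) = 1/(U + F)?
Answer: -51/4885697 ≈ -1.0439e-5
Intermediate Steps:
a(F, w) = 1/(-78 + F)
1/(a(129, 51) - 95798) = 1/(1/(-78 + 129) - 95798) = 1/(1/51 - 95798) = 1/(-4885697/51) = -51/4885697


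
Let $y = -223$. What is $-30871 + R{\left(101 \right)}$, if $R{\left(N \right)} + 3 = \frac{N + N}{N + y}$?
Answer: $- \frac{1883415}{61} \approx -30876.0$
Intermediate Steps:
$R{\left(N \right)} = -3 + \frac{2 N}{-223 + N}$ ($R{\left(N \right)} = -3 + \frac{N + N}{N - 223} = -3 + \frac{2 N}{-223 + N}$)
$-30871 + R{\left(101 \right)} = -30871 + \frac{669 - 101}{-223 + 101} = -30871 + \frac{669 - 101}{-122} = -30871 - \frac{284}{61} = - \frac{1883415}{61}$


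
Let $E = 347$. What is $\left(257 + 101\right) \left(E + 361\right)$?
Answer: $253464$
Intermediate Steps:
$\left(257 + 101\right) \left(E + 361\right) = \left(257 + 101\right) \left(347 + 361\right) = 358 \cdot 708 = 253464$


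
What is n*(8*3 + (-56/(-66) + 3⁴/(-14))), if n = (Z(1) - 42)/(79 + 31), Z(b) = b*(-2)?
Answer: -8807/1155 ≈ -7.6251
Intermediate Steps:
Z(b) = -2*b
n = -⅖ (n = (-2*1 - 42)/(79 + 31) = (-2 - 42)/110 = -44*1/110 = -⅖ ≈ -0.40000)
n*(8*3 + (-56/(-66) + 3⁴/(-14))) = -2*(8*3 + (-56/(-66) + 3⁴/(-14)))/5 = -2*(24 + (-56*(-1/66) + 81*(-1/14)))/5 = -2*(24 + (28/33 - 81/14))/5 = -2*(24 - 2281/462)/5 = -⅖*8807/462 = -8807/1155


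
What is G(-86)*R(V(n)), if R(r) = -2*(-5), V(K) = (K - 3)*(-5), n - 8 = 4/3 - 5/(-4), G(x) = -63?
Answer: -630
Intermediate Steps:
n = 127/12 (n = 8 + (4/3 - 5/(-4)) = 8 + (4*(⅓) - 5*(-¼)) = 8 + (4/3 + 5/4) = 8 + 31/12 = 127/12 ≈ 10.583)
V(K) = 15 - 5*K (V(K) = (-3 + K)*(-5) = 15 - 5*K)
R(r) = 10
G(-86)*R(V(n)) = -63*10 = -630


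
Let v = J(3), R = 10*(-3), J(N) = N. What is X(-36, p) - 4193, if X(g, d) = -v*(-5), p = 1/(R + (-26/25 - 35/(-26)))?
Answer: -4178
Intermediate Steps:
R = -30
v = 3
p = -650/19301 (p = 1/(-30 + (-26/25 - 35/(-26))) = 1/(-30 + (-26*1/25 - 35*(-1/26))) = 1/(-30 + (-26/25 + 35/26)) = 1/(-30 + 199/650) = 1/(-19301/650) = -650/19301 ≈ -0.033677)
X(g, d) = 15 (X(g, d) = -1*3*(-5) = -3*(-5) = 15)
X(-36, p) - 4193 = 15 - 4193 = -4178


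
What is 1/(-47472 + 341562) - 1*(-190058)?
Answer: 55894157221/294090 ≈ 1.9006e+5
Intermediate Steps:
1/(-47472 + 341562) - 1*(-190058) = 1/294090 + 190058 = 55894157221/294090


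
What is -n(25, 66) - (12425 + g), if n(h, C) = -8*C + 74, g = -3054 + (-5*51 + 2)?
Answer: -8664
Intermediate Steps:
g = -3307 (g = -3054 + (-255 + 2) = -3054 - 253 = -3307)
n(h, C) = 74 - 8*C
-n(25, 66) - (12425 + g) = -(74 - 8*66) - (12425 - 3307) = -(74 - 528) - 1*9118 = -1*(-454) - 9118 = 454 - 9118 = -8664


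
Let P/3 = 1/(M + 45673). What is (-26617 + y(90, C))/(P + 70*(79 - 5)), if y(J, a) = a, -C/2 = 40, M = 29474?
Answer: -668733153/129753821 ≈ -5.1539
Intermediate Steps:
C = -80 (C = -2*40 = -80)
P = 1/25049 (P = 3/(29474 + 45673) = 3/75147 = 3*(1/75147) = 1/25049 ≈ 3.9922e-5)
(-26617 + y(90, C))/(P + 70*(79 - 5)) = (-26617 - 80)/(1/25049 + 70*(79 - 5)) = -26697/(1/25049 + 70*74) = -26697/(1/25049 + 5180) = -26697/129753821/25049 = -26697*25049/129753821 = -668733153/129753821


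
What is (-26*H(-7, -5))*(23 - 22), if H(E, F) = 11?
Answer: -286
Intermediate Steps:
(-26*H(-7, -5))*(23 - 22) = (-26*11)*(23 - 22) = -286*1 = -286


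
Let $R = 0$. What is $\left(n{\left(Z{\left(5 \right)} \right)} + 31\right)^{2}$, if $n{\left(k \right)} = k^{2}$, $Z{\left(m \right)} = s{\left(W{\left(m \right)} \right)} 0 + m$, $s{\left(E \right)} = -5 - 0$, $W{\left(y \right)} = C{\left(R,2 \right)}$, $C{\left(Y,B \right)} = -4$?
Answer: $3136$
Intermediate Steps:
$W{\left(y \right)} = -4$
$s{\left(E \right)} = -5$ ($s{\left(E \right)} = -5 + 0 = -5$)
$Z{\left(m \right)} = m$ ($Z{\left(m \right)} = \left(-5\right) 0 + m = 0 + m = m$)
$\left(n{\left(Z{\left(5 \right)} \right)} + 31\right)^{2} = \left(5^{2} + 31\right)^{2} = \left(25 + 31\right)^{2} = 56^{2} = 3136$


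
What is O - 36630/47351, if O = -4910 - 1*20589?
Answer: -1207439779/47351 ≈ -25500.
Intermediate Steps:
O = -25499 (O = -4910 - 20589 = -25499)
O - 36630/47351 = -25499 - 36630/47351 = -1207439779/47351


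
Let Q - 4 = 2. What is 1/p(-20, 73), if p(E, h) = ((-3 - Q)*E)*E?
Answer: -1/3600 ≈ -0.00027778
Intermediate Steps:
Q = 6 (Q = 4 + 2 = 6)
p(E, h) = -9*E**2 (p(E, h) = ((-3 - 1*6)*E)*E = ((-3 - 6)*E)*E = (-9*E)*E = -9*E**2)
1/p(-20, 73) = 1/(-9*(-20)**2) = 1/(-9*400) = 1/(-3600) = -1/3600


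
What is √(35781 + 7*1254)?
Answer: 3*√4951 ≈ 211.09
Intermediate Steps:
√(35781 + 7*1254) = √(35781 + 8778) = √44559 = 3*√4951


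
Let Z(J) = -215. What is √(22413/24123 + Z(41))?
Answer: 1312*I*√8041/8041 ≈ 14.631*I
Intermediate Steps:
√(22413/24123 + Z(41)) = √(22413/24123 - 215) = √(22413*(1/24123) - 215) = √(7471/8041 - 215) = √(-1721344/8041) = 1312*I*√8041/8041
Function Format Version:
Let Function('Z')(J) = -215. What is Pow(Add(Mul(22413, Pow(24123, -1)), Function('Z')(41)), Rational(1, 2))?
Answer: Mul(Rational(1312, 8041), I, Pow(8041, Rational(1, 2))) ≈ Mul(14.631, I)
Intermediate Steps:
Pow(Add(Mul(22413, Pow(24123, -1)), Function('Z')(41)), Rational(1, 2)) = Pow(Add(Mul(22413, Pow(24123, -1)), -215), Rational(1, 2)) = Pow(Add(Mul(22413, Rational(1, 24123)), -215), Rational(1, 2)) = Pow(Add(Rational(7471, 8041), -215), Rational(1, 2)) = Pow(Rational(-1721344, 8041), Rational(1, 2)) = Mul(Rational(1312, 8041), I, Pow(8041, Rational(1, 2)))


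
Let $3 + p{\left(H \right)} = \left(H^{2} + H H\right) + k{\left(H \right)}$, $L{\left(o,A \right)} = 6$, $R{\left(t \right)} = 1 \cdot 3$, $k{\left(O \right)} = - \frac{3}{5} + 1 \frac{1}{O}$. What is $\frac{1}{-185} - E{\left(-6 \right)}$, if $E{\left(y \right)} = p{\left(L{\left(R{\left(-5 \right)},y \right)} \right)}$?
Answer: $- \frac{15223}{222} \approx -68.572$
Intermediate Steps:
$k{\left(O \right)} = - \frac{3}{5} + \frac{1}{O}$ ($k{\left(O \right)} = \left(-3\right) \frac{1}{5} + \frac{1}{O} = - \frac{3}{5} + \frac{1}{O}$)
$R{\left(t \right)} = 3$
$p{\left(H \right)} = - \frac{18}{5} + \frac{1}{H} + 2 H^{2}$ ($p{\left(H \right)} = -3 - \left(\frac{3}{5} - \frac{1}{H} - H^{2} - H H\right) = -3 - \left(\frac{3}{5} - \frac{1}{H} - 2 H^{2}\right) = -3 + \left(- \frac{3}{5} + \frac{1}{H} + 2 H^{2}\right) = - \frac{18}{5} + \frac{1}{H} + 2 H^{2}$)
$E{\left(y \right)} = \frac{2057}{30}$ ($E{\left(y \right)} = - \frac{18}{5} + \frac{1}{6} + 2 \cdot 6^{2} = - \frac{18}{5} + \frac{1}{6} + 2 \cdot 36 = - \frac{18}{5} + \frac{1}{6} + 72 = \frac{2057}{30}$)
$\frac{1}{-185} - E{\left(-6 \right)} = \frac{1}{-185} - \frac{2057}{30} = - \frac{1}{185} - \frac{2057}{30} = - \frac{15223}{222}$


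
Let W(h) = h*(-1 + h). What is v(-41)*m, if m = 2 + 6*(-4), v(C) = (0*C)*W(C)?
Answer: 0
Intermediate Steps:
v(C) = 0 (v(C) = (0*C)*(C*(-1 + C)) = 0*(C*(-1 + C)) = 0)
m = -22 (m = 2 - 24 = -22)
v(-41)*m = 0*(-22) = 0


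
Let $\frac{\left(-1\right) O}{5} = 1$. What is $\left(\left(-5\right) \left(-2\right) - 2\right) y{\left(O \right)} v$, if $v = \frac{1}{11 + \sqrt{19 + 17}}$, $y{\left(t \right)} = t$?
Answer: $- \frac{40}{17} \approx -2.3529$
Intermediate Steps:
$O = -5$ ($O = \left(-5\right) 1 = -5$)
$v = \frac{1}{17}$ ($v = \frac{1}{11 + \sqrt{36}} = \frac{1}{11 + 6} = \frac{1}{17} \approx 0.058824$)
$\left(\left(-5\right) \left(-2\right) - 2\right) y{\left(O \right)} v = \left(\left(-5\right) \left(-2\right) - 2\right) \left(-5\right) \frac{1}{17} = \left(10 - 2\right) \left(-5\right) \frac{1}{17} = 8 \left(-5\right) \frac{1}{17} = \left(-40\right) \frac{1}{17} = - \frac{40}{17}$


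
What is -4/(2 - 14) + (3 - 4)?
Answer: -⅔ ≈ -0.66667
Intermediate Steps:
-4/(2 - 14) + (3 - 4) = -4/(-12) - 1 = -1/12*(-4) - 1 = ⅓ - 1 = -⅔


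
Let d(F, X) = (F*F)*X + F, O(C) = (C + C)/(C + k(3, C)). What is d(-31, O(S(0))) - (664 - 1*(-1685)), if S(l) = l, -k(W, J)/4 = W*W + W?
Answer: -2380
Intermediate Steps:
k(W, J) = -4*W - 4*W**2 (k(W, J) = -4*(W*W + W) = -4*(W**2 + W) = -4*(W + W**2) = -4*W - 4*W**2)
O(C) = 2*C/(-48 + C) (O(C) = (C + C)/(C - 4*3*(1 + 3)) = (2*C)/(C - 4*3*4) = (2*C)/(C - 48) = (2*C)/(-48 + C) = 2*C/(-48 + C))
d(F, X) = F + X*F**2 (d(F, X) = F**2*X + F = X*F**2 + F = F + X*F**2)
d(-31, O(S(0))) - (664 - 1*(-1685)) = -31*(1 - 62*0/(-48 + 0)) - (664 - 1*(-1685)) = -31*(1 - 62*0/(-48)) - (664 + 1685) = -31*(1 - 62*0*(-1)/48) - 1*2349 = -31*(1 - 31*0) - 2349 = -31*(1 + 0) - 2349 = -31*1 - 2349 = -31 - 2349 = -2380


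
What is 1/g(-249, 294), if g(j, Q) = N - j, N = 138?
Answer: 1/387 ≈ 0.0025840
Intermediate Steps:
g(j, Q) = 138 - j
1/g(-249, 294) = 1/(138 - 1*(-249)) = 1/(138 + 249) = 1/387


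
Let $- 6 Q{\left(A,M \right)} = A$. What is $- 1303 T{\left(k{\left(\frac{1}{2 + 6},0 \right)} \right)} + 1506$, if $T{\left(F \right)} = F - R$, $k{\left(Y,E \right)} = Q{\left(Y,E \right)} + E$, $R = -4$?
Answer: $- \frac{176585}{48} \approx -3678.9$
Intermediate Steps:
$Q{\left(A,M \right)} = - \frac{A}{6}$
$k{\left(Y,E \right)} = E - \frac{Y}{6}$ ($k{\left(Y,E \right)} = - \frac{Y}{6} + E = E - \frac{Y}{6}$)
$T{\left(F \right)} = 4 + F$ ($T{\left(F \right)} = F - -4 = F + 4 = 4 + F$)
$- 1303 T{\left(k{\left(\frac{1}{2 + 6},0 \right)} \right)} + 1506 = - 1303 \left(4 + \left(0 - \frac{1}{6 \left(2 + 6\right)}\right)\right) + 1506 = - 1303 \left(4 + \left(0 - \frac{1}{6 \cdot 8}\right)\right) + 1506 = - 1303 \left(4 + \left(0 - \frac{1}{48}\right)\right) + 1506 = - 1303 \left(4 - \frac{1}{48}\right) + 1506 = \left(-1303\right) \frac{191}{48} + 1506 = - \frac{248873}{48} + 1506 = - \frac{176585}{48}$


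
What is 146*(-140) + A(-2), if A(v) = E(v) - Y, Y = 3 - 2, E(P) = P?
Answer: -20443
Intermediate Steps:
Y = 1
A(v) = -1 + v (A(v) = v - 1*1 = v - 1 = -1 + v)
146*(-140) + A(-2) = 146*(-140) + (-1 - 2) = -20440 - 3 = -20443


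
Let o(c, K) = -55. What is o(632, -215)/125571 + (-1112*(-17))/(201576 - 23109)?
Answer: 41473307/393162801 ≈ 0.10549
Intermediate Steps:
o(632, -215)/125571 + (-1112*(-17))/(201576 - 23109) = -55/125571 + (-1112*(-17))/(201576 - 23109) = -55*1/125571 + 18904/178467 = -55/125571 + 18904*(1/178467) = -55/125571 + 18904/178467 = 41473307/393162801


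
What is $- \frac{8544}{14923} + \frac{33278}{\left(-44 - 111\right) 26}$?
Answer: $- \frac{265519957}{30069845} \approx -8.8301$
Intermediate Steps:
$- \frac{8544}{14923} + \frac{33278}{\left(-44 - 111\right) 26} = \left(-8544\right) \frac{1}{14923} + \frac{33278}{\left(-155\right) 26} = - \frac{8544}{14923} + \frac{33278}{-4030} = - \frac{8544}{14923} + 33278 \left(- \frac{1}{4030}\right) = - \frac{8544}{14923} - \frac{16639}{2015} = - \frac{265519957}{30069845}$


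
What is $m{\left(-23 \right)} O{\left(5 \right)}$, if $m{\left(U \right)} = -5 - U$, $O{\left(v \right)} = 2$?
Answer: $36$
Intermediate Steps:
$m{\left(-23 \right)} O{\left(5 \right)} = \left(-5 - -23\right) 2 = \left(-5 + 23\right) 2 = 18 \cdot 2 = 36$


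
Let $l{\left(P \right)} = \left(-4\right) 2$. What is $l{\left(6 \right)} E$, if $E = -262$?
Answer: $2096$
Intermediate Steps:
$l{\left(P \right)} = -8$
$l{\left(6 \right)} E = \left(-8\right) \left(-262\right) = 2096$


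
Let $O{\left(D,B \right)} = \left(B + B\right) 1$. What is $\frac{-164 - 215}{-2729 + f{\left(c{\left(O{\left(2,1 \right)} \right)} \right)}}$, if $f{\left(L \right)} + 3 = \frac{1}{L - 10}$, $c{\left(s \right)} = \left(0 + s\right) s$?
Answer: $\frac{2274}{16393} \approx 0.13872$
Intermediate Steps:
$O{\left(D,B \right)} = 2 B$ ($O{\left(D,B \right)} = 2 B 1 = 2 B$)
$c{\left(s \right)} = s^{2}$ ($c{\left(s \right)} = s s = s^{2}$)
$f{\left(L \right)} = -3 + \frac{1}{-10 + L}$ ($f{\left(L \right)} = -3 + \frac{1}{L - 10} = -3 + \frac{1}{-10 + L}$)
$\frac{-164 - 215}{-2729 + f{\left(c{\left(O{\left(2,1 \right)} \right)} \right)}} = \frac{-164 - 215}{-2729 + \frac{31 - 3 \left(2 \cdot 1\right)^{2}}{-10 + \left(2 \cdot 1\right)^{2}}} = - \frac{379}{-2729 + \frac{31 - 3 \cdot 2^{2}}{-10 + 2^{2}}} = - \frac{379}{-2729 + \frac{31 - 12}{-10 + 4}} = - \frac{379}{-2729 + \frac{31 - 12}{-6}} = - \frac{379}{-2729 - \frac{19}{6}} = - \frac{379}{- \frac{16393}{6}} = \left(-379\right) \left(- \frac{6}{16393}\right) = \frac{2274}{16393}$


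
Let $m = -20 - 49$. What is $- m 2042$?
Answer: $140898$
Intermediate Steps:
$m = -69$
$- m 2042 = \left(-1\right) \left(-69\right) 2042 = 69 \cdot 2042 = 140898$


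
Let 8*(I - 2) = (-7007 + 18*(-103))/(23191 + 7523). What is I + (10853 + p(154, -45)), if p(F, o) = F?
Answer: 2705034547/245712 ≈ 11009.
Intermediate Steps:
I = 482563/245712 (I = 2 + ((-7007 + 18*(-103))/(23191 + 7523))/8 = 2 + ((-7007 - 1854)/30714)/8 = 2 + (-8861*1/30714)/8 = 2 + (⅛)*(-8861/30714) = 2 - 8861/245712 = 482563/245712 ≈ 1.9639)
I + (10853 + p(154, -45)) = 482563/245712 + (10853 + 154) = 482563/245712 + 11007 = 2705034547/245712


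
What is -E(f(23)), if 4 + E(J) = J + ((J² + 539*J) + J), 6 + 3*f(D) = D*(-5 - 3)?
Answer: 272306/9 ≈ 30256.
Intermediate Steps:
f(D) = -2 - 8*D/3 (f(D) = -2 + (D*(-5 - 3))/3 = -2 + (D*(-8))/3 = -2 + (-8*D)/3 = -2 - 8*D/3)
E(J) = -4 + J² + 541*J (E(J) = -4 + (J + ((J² + 539*J) + J)) = -4 + (J + (J² + 540*J)) = -4 + (J² + 541*J) = -4 + J² + 541*J)
-E(f(23)) = -(-4 + (-2 - 8/3*23)² + 541*(-2 - 8/3*23)) = -(-4 + (-2 - 184/3)² + 541*(-2 - 184/3)) = -(-4 + (-190/3)² + 541*(-190/3)) = -(-4 + 36100/9 - 102790/3) = -1*(-272306/9) = 272306/9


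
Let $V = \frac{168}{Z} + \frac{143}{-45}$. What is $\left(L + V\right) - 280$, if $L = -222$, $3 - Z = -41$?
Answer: $- \frac{248173}{495} \approx -501.36$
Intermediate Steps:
$Z = 44$ ($Z = 3 - -41 = 3 + 41 = 44$)
$V = \frac{317}{495}$ ($V = \frac{168}{44} + \frac{143}{-45} = 168 \cdot \frac{1}{44} + 143 \left(- \frac{1}{45}\right) = \frac{42}{11} - \frac{143}{45} = \frac{317}{495} \approx 0.6404$)
$\left(L + V\right) - 280 = \left(-222 + \frac{317}{495}\right) - 280 = - \frac{109573}{495} - 280 = - \frac{248173}{495}$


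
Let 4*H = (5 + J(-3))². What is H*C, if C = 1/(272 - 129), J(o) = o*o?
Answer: 49/143 ≈ 0.34266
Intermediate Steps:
J(o) = o²
C = 1/143 ≈ 0.0069930
H = 49 (H = (5 + (-3)²)²/4 = (5 + 9)²/4 = (¼)*14² = (¼)*196 = 49)
H*C = 49*(1/143) = 49/143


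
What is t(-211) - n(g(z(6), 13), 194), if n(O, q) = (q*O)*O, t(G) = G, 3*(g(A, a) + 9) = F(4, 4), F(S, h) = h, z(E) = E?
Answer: -104525/9 ≈ -11614.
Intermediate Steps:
g(A, a) = -23/3 (g(A, a) = -9 + (1/3)*4 = -9 + 4/3 = -23/3)
n(O, q) = q*O**2 (n(O, q) = (O*q)*O = q*O**2)
t(-211) - n(g(z(6), 13), 194) = -211 - 194*(-23/3)**2 = -211 - 194*529/9 = -211 - 1*102626/9 = -211 - 102626/9 = -104525/9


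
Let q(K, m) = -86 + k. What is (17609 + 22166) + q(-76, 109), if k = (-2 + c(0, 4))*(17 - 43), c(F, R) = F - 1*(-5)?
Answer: 39611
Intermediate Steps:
c(F, R) = 5 + F (c(F, R) = F + 5 = 5 + F)
k = -78 (k = (-2 + (5 + 0))*(17 - 43) = (-2 + 5)*(-26) = 3*(-26) = -78)
q(K, m) = -164 (q(K, m) = -86 - 78 = -164)
(17609 + 22166) + q(-76, 109) = (17609 + 22166) - 164 = 39775 - 164 = 39611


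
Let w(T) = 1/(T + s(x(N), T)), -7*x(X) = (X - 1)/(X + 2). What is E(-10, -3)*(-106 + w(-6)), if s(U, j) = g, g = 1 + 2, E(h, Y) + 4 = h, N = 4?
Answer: 4466/3 ≈ 1488.7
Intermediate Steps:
E(h, Y) = -4 + h
x(X) = -(-1 + X)/(7*(2 + X)) (x(X) = -(X - 1)/(7*(X + 2)) = -(-1 + X)/(7*(2 + X)))
g = 3
s(U, j) = 3
w(T) = 1/(3 + T) (w(T) = 1/(T + 3) = 1/(3 + T))
E(-10, -3)*(-106 + w(-6)) = (-4 - 10)*(-106 + 1/(3 - 6)) = -14*(-106 + 1/(-3)) = -14*(-106 - ⅓) = -14*(-319/3) = 4466/3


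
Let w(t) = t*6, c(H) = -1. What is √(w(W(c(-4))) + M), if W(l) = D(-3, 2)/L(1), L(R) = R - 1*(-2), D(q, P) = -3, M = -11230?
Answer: 106*I ≈ 106.0*I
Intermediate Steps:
L(R) = 2 + R (L(R) = R + 2 = 2 + R)
W(l) = -1 (W(l) = -3/(2 + 1) = -3/3 = -3*⅓ = -1)
w(t) = 6*t
√(w(W(c(-4))) + M) = √(6*(-1) - 11230) = √(-6 - 11230) = √(-11236) = 106*I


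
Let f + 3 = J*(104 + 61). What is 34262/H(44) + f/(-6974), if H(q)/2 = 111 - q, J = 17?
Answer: 59641930/233629 ≈ 255.28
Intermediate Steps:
H(q) = 222 - 2*q (H(q) = 2*(111 - q) = 222 - 2*q)
f = 2802 (f = -3 + 17*(104 + 61) = -3 + 17*165 = -3 + 2805 = 2802)
34262/H(44) + f/(-6974) = 34262/(222 - 2*44) + 2802/(-6974) = 34262/(222 - 88) + 2802*(-1/6974) = 34262/134 - 1401/3487 = 34262*(1/134) - 1401/3487 = 17131/67 - 1401/3487 = 59641930/233629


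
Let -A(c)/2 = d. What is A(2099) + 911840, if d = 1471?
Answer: 908898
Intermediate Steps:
A(c) = -2942 (A(c) = -2*1471 = -2942)
A(2099) + 911840 = -2942 + 911840 = 908898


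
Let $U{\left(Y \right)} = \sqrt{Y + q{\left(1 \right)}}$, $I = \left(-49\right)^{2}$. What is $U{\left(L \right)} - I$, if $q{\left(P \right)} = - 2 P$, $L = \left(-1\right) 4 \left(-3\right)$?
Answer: $-2401 + \sqrt{10} \approx -2397.8$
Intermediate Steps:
$L = 12$ ($L = \left(-4\right) \left(-3\right) = 12$)
$I = 2401$
$U{\left(Y \right)} = \sqrt{-2 + Y}$ ($U{\left(Y \right)} = \sqrt{Y - 2} = \sqrt{-2 + Y}$)
$U{\left(L \right)} - I = \sqrt{-2 + 12} - 2401 = \sqrt{10} - 2401 = -2401 + \sqrt{10}$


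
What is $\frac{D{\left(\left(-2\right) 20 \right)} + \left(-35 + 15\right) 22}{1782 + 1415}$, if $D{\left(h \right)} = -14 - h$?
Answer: $- \frac{18}{139} \approx -0.1295$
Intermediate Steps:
$\frac{D{\left(\left(-2\right) 20 \right)} + \left(-35 + 15\right) 22}{1782 + 1415} = \frac{\left(-14 - \left(-2\right) 20\right) + \left(-35 + 15\right) 22}{1782 + 1415} = \frac{\left(-14 - -40\right) - 440}{3197} = \left(\left(-14 + 40\right) - 440\right) \frac{1}{3197} = \left(26 - 440\right) \frac{1}{3197} = \left(-414\right) \frac{1}{3197} = - \frac{18}{139}$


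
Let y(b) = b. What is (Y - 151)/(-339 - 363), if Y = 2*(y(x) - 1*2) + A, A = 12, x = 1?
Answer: 47/234 ≈ 0.20085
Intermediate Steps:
Y = 10 (Y = 2*(1 - 1*2) + 12 = 2*(1 - 2) + 12 = 2*(-1) + 12 = -2 + 12 = 10)
(Y - 151)/(-339 - 363) = (10 - 151)/(-339 - 363) = -141/(-702) = -141*(-1/702) = 47/234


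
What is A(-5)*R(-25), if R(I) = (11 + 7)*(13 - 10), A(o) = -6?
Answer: -324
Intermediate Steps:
R(I) = 54 (R(I) = 18*3 = 54)
A(-5)*R(-25) = -6*54 = -324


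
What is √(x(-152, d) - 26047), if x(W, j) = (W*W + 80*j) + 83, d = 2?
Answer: 30*I*√3 ≈ 51.962*I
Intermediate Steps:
x(W, j) = 83 + W² + 80*j (x(W, j) = (W² + 80*j) + 83 = 83 + W² + 80*j)
√(x(-152, d) - 26047) = √((83 + (-152)² + 80*2) - 26047) = √((83 + 23104 + 160) - 26047) = √(23347 - 26047) = √(-2700) = 30*I*√3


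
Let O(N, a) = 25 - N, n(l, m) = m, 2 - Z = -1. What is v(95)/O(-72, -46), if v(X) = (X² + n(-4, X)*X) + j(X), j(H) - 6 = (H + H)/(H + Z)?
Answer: 884839/4753 ≈ 186.16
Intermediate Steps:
Z = 3 (Z = 2 - 1*(-1) = 2 + 1 = 3)
j(H) = 6 + 2*H/(3 + H) (j(H) = 6 + (H + H)/(H + 3) = 6 + (2*H)/(3 + H) = 6 + 2*H/(3 + H))
v(X) = 2*X² + 2*(9 + 4*X)/(3 + X) (v(X) = (X² + X*X) + 2*(9 + 4*X)/(3 + X) = (X² + X²) + 2*(9 + 4*X)/(3 + X) = 2*X² + 2*(9 + 4*X)/(3 + X))
v(95)/O(-72, -46) = (2*(9 + 4*95 + 95²*(3 + 95))/(3 + 95))/(25 - 1*(-72)) = (2*(9 + 380 + 9025*98)/98)/(25 + 72) = (2*(1/98)*(9 + 380 + 884450))/97 = (2*(1/98)*884839)*(1/97) = (884839/49)*(1/97) = 884839/4753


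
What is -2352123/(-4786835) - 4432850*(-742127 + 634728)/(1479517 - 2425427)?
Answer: -227893168807695332/452791509485 ≈ -5.0331e+5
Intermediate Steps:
-2352123/(-4786835) - 4432850*(-742127 + 634728)/(1479517 - 2425427) = -2352123*(-1/4786835) - 4432850/((-945910/(-107399))) = 2352123/4786835 - 4432850/((-945910*(-1/107399))) = 2352123/4786835 - 4432850/945910/107399 = 2352123/4786835 - 4432850*107399/945910 = 2352123/4786835 - 47608365715/94591 = -227893168807695332/452791509485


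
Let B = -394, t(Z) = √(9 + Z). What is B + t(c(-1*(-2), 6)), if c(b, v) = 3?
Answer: -394 + 2*√3 ≈ -390.54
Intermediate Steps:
B + t(c(-1*(-2), 6)) = -394 + √(9 + 3) = -394 + √12 = -394 + 2*√3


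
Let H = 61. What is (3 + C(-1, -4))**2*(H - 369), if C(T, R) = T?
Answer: -1232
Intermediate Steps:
(3 + C(-1, -4))**2*(H - 369) = (3 - 1)**2*(61 - 369) = 2**2*(-308) = 4*(-308) = -1232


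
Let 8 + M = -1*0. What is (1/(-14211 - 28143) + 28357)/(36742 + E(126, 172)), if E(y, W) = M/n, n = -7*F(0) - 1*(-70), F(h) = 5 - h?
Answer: 42036133195/54465634548 ≈ 0.77179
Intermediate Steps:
M = -8 (M = -8 - 1*0 = -8 + 0 = -8)
n = 35 (n = -7*(5 - 1*0) - 1*(-70) = -7*(5 + 0) + 70 = -7*5 + 70 = -35 + 70 = 35)
E(y, W) = -8/35
(1/(-14211 - 28143) + 28357)/(36742 + E(126, 172)) = (1/(-14211 - 28143) + 28357)/(36742 - 8/35) = (1/(-42354) + 28357)/(1285962/35) = (-1/42354 + 28357)*(35/1285962) = (1201032377/42354)*(35/1285962) = 42036133195/54465634548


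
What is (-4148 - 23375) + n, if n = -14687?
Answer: -42210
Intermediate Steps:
(-4148 - 23375) + n = (-4148 - 23375) - 14687 = -27523 - 14687 = -42210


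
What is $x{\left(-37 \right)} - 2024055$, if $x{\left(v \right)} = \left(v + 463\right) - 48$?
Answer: $-2023677$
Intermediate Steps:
$x{\left(v \right)} = 415 + v$ ($x{\left(v \right)} = \left(463 + v\right) - 48 = 415 + v$)
$x{\left(-37 \right)} - 2024055 = \left(415 - 37\right) - 2024055 = 378 - 2024055 = -2023677$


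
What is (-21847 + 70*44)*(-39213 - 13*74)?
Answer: 753964225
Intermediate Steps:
(-21847 + 70*44)*(-39213 - 13*74) = (-21847 + 3080)*(-39213 - 962) = -18767*(-40175) = 753964225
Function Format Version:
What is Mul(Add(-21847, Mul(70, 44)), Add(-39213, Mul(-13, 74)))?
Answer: 753964225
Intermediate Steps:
Mul(Add(-21847, Mul(70, 44)), Add(-39213, Mul(-13, 74))) = Mul(Add(-21847, 3080), Add(-39213, -962)) = Mul(-18767, -40175) = 753964225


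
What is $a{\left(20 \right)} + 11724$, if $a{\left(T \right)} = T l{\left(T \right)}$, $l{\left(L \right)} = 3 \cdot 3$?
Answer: $11904$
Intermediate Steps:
$l{\left(L \right)} = 9$
$a{\left(T \right)} = 9 T$ ($a{\left(T \right)} = T 9 = 9 T$)
$a{\left(20 \right)} + 11724 = 9 \cdot 20 + 11724 = 180 + 11724 = 11904$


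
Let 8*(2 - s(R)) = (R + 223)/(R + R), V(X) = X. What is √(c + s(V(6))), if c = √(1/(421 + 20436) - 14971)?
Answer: √(-96573207678 + 156177216*I*√38536102338)/500568 ≈ 7.8093 + 7.834*I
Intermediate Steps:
c = 13*I*√38536102338/20857 (c = √(1/20857 - 14971) = √(-312250146/20857) = 13*I*√38536102338/20857 ≈ 122.36*I)
s(R) = 2 - (223 + R)/(16*R) (s(R) = 2 - (R + 223)/(8*(R + R)) = 2 - (223 + R)/(8*(2*R)) = 2 - (223 + R)*1/(2*R)/8 = 2 - (223 + R)/(16*R))
√(c + s(V(6))) = √(13*I*√38536102338/20857 + (1/16)*(-223 + 31*6)/6) = √(13*I*√38536102338/20857 + (1/16)*(⅙)*(-223 + 186)) = √(13*I*√38536102338/20857 + (1/16)*(⅙)*(-37)) = √(13*I*√38536102338/20857 - 37/96) = √(-37/96 + 13*I*√38536102338/20857)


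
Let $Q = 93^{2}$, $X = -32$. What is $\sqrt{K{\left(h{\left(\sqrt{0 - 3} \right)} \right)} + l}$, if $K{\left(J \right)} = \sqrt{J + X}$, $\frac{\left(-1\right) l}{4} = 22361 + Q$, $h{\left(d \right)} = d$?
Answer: $\sqrt{-124040 + \sqrt{-32 + i \sqrt{3}}} \approx 0.008 + 352.19 i$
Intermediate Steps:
$Q = 8649$
$l = -124040$ ($l = - 4 \left(22361 + 8649\right) = \left(-4\right) 31010 = -124040$)
$K{\left(J \right)} = \sqrt{-32 + J}$ ($K{\left(J \right)} = \sqrt{J - 32} = \sqrt{-32 + J}$)
$\sqrt{K{\left(h{\left(\sqrt{0 - 3} \right)} \right)} + l} = \sqrt{\sqrt{-32 + \sqrt{0 - 3}} - 124040} = \sqrt{\sqrt{-32 + \sqrt{-3}} - 124040} = \sqrt{\sqrt{-32 + i \sqrt{3}} - 124040} = \sqrt{-124040 + \sqrt{-32 + i \sqrt{3}}}$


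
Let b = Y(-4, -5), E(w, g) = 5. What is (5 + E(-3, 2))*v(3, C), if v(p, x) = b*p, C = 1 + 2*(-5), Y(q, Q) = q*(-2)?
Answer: 240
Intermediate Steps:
Y(q, Q) = -2*q
b = 8 (b = -2*(-4) = 8)
C = -9 (C = 1 - 10 = -9)
v(p, x) = 8*p
(5 + E(-3, 2))*v(3, C) = (5 + 5)*(8*3) = 10*24 = 240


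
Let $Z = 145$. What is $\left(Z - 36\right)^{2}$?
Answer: $11881$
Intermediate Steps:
$\left(Z - 36\right)^{2} = \left(145 - 36\right)^{2} = 109^{2} = 11881$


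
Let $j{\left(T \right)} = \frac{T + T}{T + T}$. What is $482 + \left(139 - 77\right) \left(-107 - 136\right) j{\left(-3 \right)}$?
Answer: $-14584$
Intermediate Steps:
$j{\left(T \right)} = 1$ ($j{\left(T \right)} = \frac{2 T}{2 T} = 2 T \frac{1}{2 T} = 1$)
$482 + \left(139 - 77\right) \left(-107 - 136\right) j{\left(-3 \right)} = 482 + \left(139 - 77\right) \left(-107 - 136\right) 1 = 482 + 62 \left(-243\right) 1 = 482 - 15066 = -14584$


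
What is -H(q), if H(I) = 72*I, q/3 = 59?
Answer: -12744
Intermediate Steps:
q = 177 (q = 3*59 = 177)
-H(q) = -72*177 = -1*12744 = -12744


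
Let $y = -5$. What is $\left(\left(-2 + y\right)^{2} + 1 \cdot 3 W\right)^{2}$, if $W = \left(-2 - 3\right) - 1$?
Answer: $961$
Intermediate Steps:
$W = -6$ ($W = -5 - 1 = -6$)
$\left(\left(-2 + y\right)^{2} + 1 \cdot 3 W\right)^{2} = \left(\left(-2 - 5\right)^{2} + 1 \cdot 3 \left(-6\right)\right)^{2} = \left(\left(-7\right)^{2} + 3 \left(-6\right)\right)^{2} = \left(49 - 18\right)^{2} = 31^{2} = 961$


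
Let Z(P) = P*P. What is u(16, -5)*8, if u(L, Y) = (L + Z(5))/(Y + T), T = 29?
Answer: 41/3 ≈ 13.667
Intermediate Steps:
Z(P) = P²
u(L, Y) = (25 + L)/(29 + Y) (u(L, Y) = (L + 5²)/(Y + 29) = (L + 25)/(29 + Y) = (25 + L)/(29 + Y))
u(16, -5)*8 = ((25 + 16)/(29 - 5))*8 = (41/24)*8 = 41/3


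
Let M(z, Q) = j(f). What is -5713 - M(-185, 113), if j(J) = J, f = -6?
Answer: -5707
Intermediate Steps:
M(z, Q) = -6
-5713 - M(-185, 113) = -5713 - 1*(-6) = -5713 + 6 = -5707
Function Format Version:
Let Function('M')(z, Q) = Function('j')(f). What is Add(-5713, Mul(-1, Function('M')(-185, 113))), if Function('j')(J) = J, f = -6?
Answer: -5707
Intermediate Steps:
Function('M')(z, Q) = -6
Add(-5713, Mul(-1, Function('M')(-185, 113))) = Add(-5713, Mul(-1, -6)) = Add(-5713, 6) = -5707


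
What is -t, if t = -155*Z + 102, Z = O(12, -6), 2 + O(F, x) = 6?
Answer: 518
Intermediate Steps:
O(F, x) = 4 (O(F, x) = -2 + 6 = 4)
Z = 4
t = -518 (t = -155*4 + 102 = -620 + 102 = -518)
-t = -1*(-518) = 518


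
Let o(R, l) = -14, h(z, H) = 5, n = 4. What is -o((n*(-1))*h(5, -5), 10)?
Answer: 14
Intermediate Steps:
-o((n*(-1))*h(5, -5), 10) = -1*(-14) = 14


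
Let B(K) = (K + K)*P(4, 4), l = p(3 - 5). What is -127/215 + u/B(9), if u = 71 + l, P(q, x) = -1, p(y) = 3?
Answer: -9098/1935 ≈ -4.7018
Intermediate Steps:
l = 3
u = 74 (u = 71 + 3 = 74)
B(K) = -2*K (B(K) = (K + K)*(-1) = (2*K)*(-1) = -2*K)
-127/215 + u/B(9) = -127/215 + 74/((-2*9)) = -127*1/215 + 74/(-18) = -127/215 + 74*(-1/18) = -127/215 - 37/9 = -9098/1935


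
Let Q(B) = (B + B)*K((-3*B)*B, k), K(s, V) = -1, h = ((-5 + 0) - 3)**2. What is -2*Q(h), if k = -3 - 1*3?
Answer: 256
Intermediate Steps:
k = -6 (k = -3 - 3 = -6)
h = 64 (h = (-5 - 3)**2 = (-8)**2 = 64)
Q(B) = -2*B (Q(B) = (B + B)*(-1) = (2*B)*(-1) = -2*B)
-2*Q(h) = -(-4)*64 = -2*(-128) = 256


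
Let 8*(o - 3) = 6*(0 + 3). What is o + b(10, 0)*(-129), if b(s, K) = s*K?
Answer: 21/4 ≈ 5.2500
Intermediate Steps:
b(s, K) = K*s
o = 21/4 (o = 3 + (6*(0 + 3))/8 = 3 + (6*3)/8 = 3 + (⅛)*18 = 3 + 9/4 = 21/4 ≈ 5.2500)
o + b(10, 0)*(-129) = 21/4 + (0*10)*(-129) = 21/4 + 0*(-129) = 21/4 + 0 = 21/4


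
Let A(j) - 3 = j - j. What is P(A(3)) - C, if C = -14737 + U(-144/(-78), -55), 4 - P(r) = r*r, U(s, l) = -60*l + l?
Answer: 11487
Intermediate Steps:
A(j) = 3 (A(j) = 3 + (j - j) = 3 + 0 = 3)
U(s, l) = -59*l
P(r) = 4 - r**2 (P(r) = 4 - r*r = 4 - r**2)
C = -11492 (C = -14737 - 59*(-55) = -14737 + 3245 = -11492)
P(A(3)) - C = (4 - 1*3**2) - 1*(-11492) = (4 - 1*9) + 11492 = (4 - 9) + 11492 = -5 + 11492 = 11487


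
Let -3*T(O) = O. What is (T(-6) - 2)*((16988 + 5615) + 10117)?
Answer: 0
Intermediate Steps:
T(O) = -O/3
(T(-6) - 2)*((16988 + 5615) + 10117) = (-⅓*(-6) - 2)*((16988 + 5615) + 10117) = (2 - 2)*(22603 + 10117) = 0*32720 = 0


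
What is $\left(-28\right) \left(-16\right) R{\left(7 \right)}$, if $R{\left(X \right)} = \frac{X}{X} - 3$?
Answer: $-896$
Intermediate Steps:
$R{\left(X \right)} = -2$ ($R{\left(X \right)} = 1 - 3 = -2$)
$\left(-28\right) \left(-16\right) R{\left(7 \right)} = \left(-28\right) \left(-16\right) \left(-2\right) = 448 \left(-2\right) = -896$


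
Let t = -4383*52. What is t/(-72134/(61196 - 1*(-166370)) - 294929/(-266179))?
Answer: -50020369692774/173606003 ≈ -2.8813e+5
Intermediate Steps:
t = -227916
t/(-72134/(61196 - 1*(-166370)) - 294929/(-266179)) = -227916/(-72134/(61196 - 1*(-166370)) - 294929/(-266179)) = -227916/(-72134/(61196 + 166370) - 294929*(-1/266179)) = -227916/(-72134/227566 + 12823/11573) = -227916/(-72134*1/227566 + 12823/11573) = -227916/(-36067/113783 + 12823/11573) = -227916/1041636018/1316810659 = -227916*1316810659/1041636018 = -50020369692774/173606003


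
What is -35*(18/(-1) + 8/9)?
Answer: 5390/9 ≈ 598.89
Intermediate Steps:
-35*(18/(-1) + 8/9) = -35*(18*(-1) + 8*(1/9)) = -35*(-18 + 8/9) = -35*(-154/9) = 5390/9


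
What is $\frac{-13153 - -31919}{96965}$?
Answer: $\frac{1706}{8815} \approx 0.19353$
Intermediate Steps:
$\frac{-13153 - -31919}{96965} = \left(-13153 + 31919\right) \frac{1}{96965} = 18766 \cdot \frac{1}{96965} = \frac{1706}{8815}$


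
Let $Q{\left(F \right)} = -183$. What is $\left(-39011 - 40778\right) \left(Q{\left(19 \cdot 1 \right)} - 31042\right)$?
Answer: $2491411525$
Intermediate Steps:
$\left(-39011 - 40778\right) \left(Q{\left(19 \cdot 1 \right)} - 31042\right) = \left(-39011 - 40778\right) \left(-183 - 31042\right) = \left(-79789\right) \left(-31225\right) = 2491411525$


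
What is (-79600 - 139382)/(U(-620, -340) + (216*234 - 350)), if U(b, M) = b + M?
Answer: -109491/24617 ≈ -4.4478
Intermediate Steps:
U(b, M) = M + b
(-79600 - 139382)/(U(-620, -340) + (216*234 - 350)) = (-79600 - 139382)/((-340 - 620) + (216*234 - 350)) = -218982/(-960 + (50544 - 350)) = -218982/(-960 + 50194) = -218982/49234 = -218982*1/49234 = -109491/24617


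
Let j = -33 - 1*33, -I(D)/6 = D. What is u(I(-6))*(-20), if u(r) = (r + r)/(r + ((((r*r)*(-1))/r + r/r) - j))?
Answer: -1440/67 ≈ -21.493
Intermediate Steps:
I(D) = -6*D
j = -66 (j = -33 - 33 = -66)
u(r) = 2*r/67 (u(r) = (r + r)/(r + ((((r*r)*(-1))/r + r/r) - 1*(-66))) = (2*r)/(r + (((r²*(-1))/r + 1) + 66)) = (2*r)/(r + (((-r²)/r + 1) + 66)) = (2*r)/(r + ((-r + 1) + 66)) = (2*r)/(r + ((1 - r) + 66)) = (2*r)/(r + (67 - r)) = (2*r)/67 = (2*r)*(1/67) = 2*r/67)
u(I(-6))*(-20) = (2*(-6*(-6))/67)*(-20) = ((2/67)*36)*(-20) = (72/67)*(-20) = -1440/67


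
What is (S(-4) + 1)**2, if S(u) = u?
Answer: 9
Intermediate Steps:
(S(-4) + 1)**2 = (-4 + 1)**2 = (-3)**2 = 9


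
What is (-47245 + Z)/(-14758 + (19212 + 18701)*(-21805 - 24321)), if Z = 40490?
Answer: 6755/1748789796 ≈ 3.8627e-6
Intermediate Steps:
(-47245 + Z)/(-14758 + (19212 + 18701)*(-21805 - 24321)) = (-47245 + 40490)/(-14758 + (19212 + 18701)*(-21805 - 24321)) = -6755/(-14758 + 37913*(-46126)) = -6755/(-14758 - 1748775038) = -6755/(-1748789796) = -6755*(-1/1748789796) = 6755/1748789796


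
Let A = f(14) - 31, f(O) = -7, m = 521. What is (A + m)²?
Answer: 233289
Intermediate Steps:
A = -38 (A = -7 - 31 = -38)
(A + m)² = (-38 + 521)² = 483² = 233289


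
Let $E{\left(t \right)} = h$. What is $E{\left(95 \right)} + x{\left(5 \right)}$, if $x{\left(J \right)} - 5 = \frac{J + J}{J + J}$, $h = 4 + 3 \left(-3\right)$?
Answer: $1$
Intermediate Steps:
$h = -5$ ($h = 4 - 9 = -5$)
$x{\left(J \right)} = 6$ ($x{\left(J \right)} = 5 + \frac{J + J}{J + J} = 5 + \frac{2 J}{2 J} = 5 + 2 J \frac{1}{2 J} = 5 + 1 = 6$)
$E{\left(t \right)} = -5$
$E{\left(95 \right)} + x{\left(5 \right)} = -5 + 6 = 1$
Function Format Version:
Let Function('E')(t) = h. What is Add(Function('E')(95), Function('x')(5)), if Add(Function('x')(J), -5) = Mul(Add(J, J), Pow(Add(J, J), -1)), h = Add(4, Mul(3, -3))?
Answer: 1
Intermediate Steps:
h = -5 (h = Add(4, -9) = -5)
Function('x')(J) = 6 (Function('x')(J) = Add(5, Mul(Add(J, J), Pow(Add(J, J), -1))) = Add(5, Mul(Mul(2, J), Pow(Mul(2, J), -1))) = Add(5, Mul(Mul(2, J), Mul(Rational(1, 2), Pow(J, -1)))) = Add(5, 1) = 6)
Function('E')(t) = -5
Add(Function('E')(95), Function('x')(5)) = Add(-5, 6) = 1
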